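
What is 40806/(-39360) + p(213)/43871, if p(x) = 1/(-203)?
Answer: -60568440773/58422133280 ≈ -1.0367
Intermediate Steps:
p(x) = -1/203
40806/(-39360) + p(213)/43871 = 40806/(-39360) - 1/203/43871 = 40806*(-1/39360) - 1/203*1/43871 = -6801/6560 - 1/8905813 = -60568440773/58422133280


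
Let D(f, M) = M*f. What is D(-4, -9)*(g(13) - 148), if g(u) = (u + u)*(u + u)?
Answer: 19008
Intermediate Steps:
g(u) = 4*u² (g(u) = (2*u)*(2*u) = 4*u²)
D(-4, -9)*(g(13) - 148) = (-9*(-4))*(4*13² - 148) = 36*(4*169 - 148) = 36*(676 - 148) = 36*528 = 19008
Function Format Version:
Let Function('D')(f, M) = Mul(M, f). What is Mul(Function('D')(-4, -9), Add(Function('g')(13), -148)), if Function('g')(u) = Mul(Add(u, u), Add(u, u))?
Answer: 19008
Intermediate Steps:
Function('g')(u) = Mul(4, Pow(u, 2)) (Function('g')(u) = Mul(Mul(2, u), Mul(2, u)) = Mul(4, Pow(u, 2)))
Mul(Function('D')(-4, -9), Add(Function('g')(13), -148)) = Mul(Mul(-9, -4), Add(Mul(4, Pow(13, 2)), -148)) = Mul(36, Add(Mul(4, 169), -148)) = Mul(36, Add(676, -148)) = Mul(36, 528) = 19008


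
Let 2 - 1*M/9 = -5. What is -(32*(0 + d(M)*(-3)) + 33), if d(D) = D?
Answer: 6015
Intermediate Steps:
M = 63 (M = 18 - 9*(-5) = 18 + 45 = 63)
-(32*(0 + d(M)*(-3)) + 33) = -(32*(0 + 63*(-3)) + 33) = -(32*(0 - 189) + 33) = -(32*(-189) + 33) = -(-6048 + 33) = -1*(-6015) = 6015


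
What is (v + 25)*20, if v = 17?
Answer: 840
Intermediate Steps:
(v + 25)*20 = (17 + 25)*20 = 42*20 = 840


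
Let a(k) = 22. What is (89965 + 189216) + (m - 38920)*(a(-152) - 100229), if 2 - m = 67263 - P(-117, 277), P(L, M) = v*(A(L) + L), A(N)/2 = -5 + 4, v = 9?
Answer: 10747680345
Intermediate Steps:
A(N) = -2 (A(N) = 2*(-5 + 4) = 2*(-1) = -2)
P(L, M) = -18 + 9*L (P(L, M) = 9*(-2 + L) = -18 + 9*L)
m = -68332 (m = 2 - (67263 - (-18 + 9*(-117))) = 2 - (67263 - (-18 - 1053)) = 2 - (67263 - 1*(-1071)) = 2 - (67263 + 1071) = 2 - 1*68334 = 2 - 68334 = -68332)
(89965 + 189216) + (m - 38920)*(a(-152) - 100229) = (89965 + 189216) + (-68332 - 38920)*(22 - 100229) = 279181 - 107252*(-100207) = 279181 + 10747401164 = 10747680345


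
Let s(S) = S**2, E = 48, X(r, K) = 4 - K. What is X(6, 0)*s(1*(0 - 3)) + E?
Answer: 84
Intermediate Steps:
X(6, 0)*s(1*(0 - 3)) + E = (4 - 1*0)*(1*(0 - 3))**2 + 48 = (4 + 0)*(1*(-3))**2 + 48 = 4*(-3)**2 + 48 = 4*9 + 48 = 36 + 48 = 84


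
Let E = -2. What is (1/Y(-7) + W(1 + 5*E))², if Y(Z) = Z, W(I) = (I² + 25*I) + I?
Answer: 1149184/49 ≈ 23453.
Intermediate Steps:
W(I) = I² + 26*I
(1/Y(-7) + W(1 + 5*E))² = (1/(-7) + (1 + 5*(-2))*(26 + (1 + 5*(-2))))² = (-⅐ + (1 - 10)*(26 + (1 - 10)))² = (-⅐ - 9*(26 - 9))² = (-⅐ - 9*17)² = (-⅐ - 153)² = (-1072/7)² = 1149184/49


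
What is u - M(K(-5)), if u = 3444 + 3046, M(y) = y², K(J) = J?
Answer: 6465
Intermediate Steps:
u = 6490
u - M(K(-5)) = 6490 - 1*(-5)² = 6490 - 1*25 = 6490 - 25 = 6465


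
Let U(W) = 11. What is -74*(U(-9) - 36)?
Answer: 1850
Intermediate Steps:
-74*(U(-9) - 36) = -74*(11 - 36) = -74*(-25) = 1850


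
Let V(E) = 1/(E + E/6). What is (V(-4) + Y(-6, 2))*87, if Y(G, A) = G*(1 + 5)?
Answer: -44109/14 ≈ -3150.6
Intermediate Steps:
Y(G, A) = 6*G (Y(G, A) = G*6 = 6*G)
V(E) = 6/(7*E) (V(E) = 1/(E + E*(⅙)) = 1/(E + E/6) = 1/(7*E/6) = 6/(7*E))
(V(-4) + Y(-6, 2))*87 = ((6/7)/(-4) + 6*(-6))*87 = ((6/7)*(-¼) - 36)*87 = (-3/14 - 36)*87 = -507/14*87 = -44109/14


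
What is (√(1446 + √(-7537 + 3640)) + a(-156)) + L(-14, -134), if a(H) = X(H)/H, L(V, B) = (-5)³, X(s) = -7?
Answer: -19493/156 + √(1446 + 3*I*√433) ≈ -86.92 + 0.82063*I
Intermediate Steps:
L(V, B) = -125
a(H) = -7/H
(√(1446 + √(-7537 + 3640)) + a(-156)) + L(-14, -134) = (√(1446 + √(-7537 + 3640)) - 7/(-156)) - 125 = (√(1446 + √(-3897)) - 7*(-1/156)) - 125 = (√(1446 + 3*I*√433) + 7/156) - 125 = (7/156 + √(1446 + 3*I*√433)) - 125 = -19493/156 + √(1446 + 3*I*√433)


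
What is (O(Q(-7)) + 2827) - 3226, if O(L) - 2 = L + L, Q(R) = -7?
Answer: -411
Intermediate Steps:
O(L) = 2 + 2*L (O(L) = 2 + (L + L) = 2 + 2*L)
(O(Q(-7)) + 2827) - 3226 = ((2 + 2*(-7)) + 2827) - 3226 = ((2 - 14) + 2827) - 3226 = (-12 + 2827) - 3226 = 2815 - 3226 = -411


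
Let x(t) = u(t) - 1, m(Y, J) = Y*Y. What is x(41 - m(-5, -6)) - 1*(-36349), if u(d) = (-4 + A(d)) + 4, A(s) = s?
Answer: 36364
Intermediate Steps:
m(Y, J) = Y**2
u(d) = d (u(d) = (-4 + d) + 4 = d)
x(t) = -1 + t (x(t) = t - 1 = -1 + t)
x(41 - m(-5, -6)) - 1*(-36349) = (-1 + (41 - 1*(-5)**2)) - 1*(-36349) = (-1 + (41 - 1*25)) + 36349 = (-1 + (41 - 25)) + 36349 = (-1 + 16) + 36349 = 15 + 36349 = 36364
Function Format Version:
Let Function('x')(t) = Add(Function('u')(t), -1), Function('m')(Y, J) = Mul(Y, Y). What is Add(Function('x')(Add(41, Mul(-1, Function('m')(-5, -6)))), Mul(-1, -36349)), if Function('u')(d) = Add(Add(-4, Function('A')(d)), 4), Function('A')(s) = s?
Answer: 36364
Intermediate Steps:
Function('m')(Y, J) = Pow(Y, 2)
Function('u')(d) = d (Function('u')(d) = Add(Add(-4, d), 4) = d)
Function('x')(t) = Add(-1, t) (Function('x')(t) = Add(t, -1) = Add(-1, t))
Add(Function('x')(Add(41, Mul(-1, Function('m')(-5, -6)))), Mul(-1, -36349)) = Add(Add(-1, Add(41, Mul(-1, Pow(-5, 2)))), Mul(-1, -36349)) = Add(Add(-1, Add(41, Mul(-1, 25))), 36349) = Add(Add(-1, Add(41, -25)), 36349) = Add(Add(-1, 16), 36349) = Add(15, 36349) = 36364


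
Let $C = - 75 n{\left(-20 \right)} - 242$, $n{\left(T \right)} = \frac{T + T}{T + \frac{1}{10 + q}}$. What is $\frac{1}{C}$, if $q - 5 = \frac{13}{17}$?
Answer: $- \frac{1781}{699002} \approx -0.0025479$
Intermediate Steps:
$q = \frac{98}{17}$ ($q = 5 + \frac{13}{17} = \frac{98}{17} \approx 5.7647$)
$n{\left(T \right)} = \frac{2 T}{\frac{17}{268} + T}$ ($n{\left(T \right)} = \frac{T + T}{T + \frac{1}{10 + \frac{98}{17}}} = \frac{2 T}{T + \frac{1}{\frac{268}{17}}} = \frac{2 T}{T + \frac{17}{268}} = \frac{2 T}{\frac{17}{268} + T}$)
$C = - \frac{699002}{1781}$ ($C = - 75 \cdot 536 \left(-20\right) \frac{1}{17 + 268 \left(-20\right)} - 242 = - 75 \cdot 536 \left(-20\right) \frac{1}{17 - 5360} - 242 = - 75 \cdot 536 \left(-20\right) \frac{1}{-5343} - 242 = - 75 \cdot 536 \left(-20\right) \left(- \frac{1}{5343}\right) - 242 = \left(-75\right) \frac{10720}{5343} - 242 = - \frac{268000}{1781} - 242 = - \frac{699002}{1781} \approx -392.48$)
$\frac{1}{C} = \frac{1}{- \frac{699002}{1781}} = - \frac{1781}{699002}$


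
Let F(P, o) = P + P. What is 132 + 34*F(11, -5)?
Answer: 880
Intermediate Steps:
F(P, o) = 2*P
132 + 34*F(11, -5) = 132 + 34*(2*11) = 132 + 34*22 = 132 + 748 = 880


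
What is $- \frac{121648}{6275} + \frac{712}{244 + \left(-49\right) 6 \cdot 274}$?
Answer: $- \frac{1221782747}{62994725} \approx -19.395$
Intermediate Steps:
$- \frac{121648}{6275} + \frac{712}{244 + \left(-49\right) 6 \cdot 274} = \left(-121648\right) \frac{1}{6275} + \frac{712}{244 - 80556} = - \frac{121648}{6275} + \frac{712}{244 - 80556} = - \frac{121648}{6275} + \frac{712}{-80312} = - \frac{121648}{6275} + 712 \left(- \frac{1}{80312}\right) = - \frac{121648}{6275} - \frac{89}{10039} = - \frac{1221782747}{62994725}$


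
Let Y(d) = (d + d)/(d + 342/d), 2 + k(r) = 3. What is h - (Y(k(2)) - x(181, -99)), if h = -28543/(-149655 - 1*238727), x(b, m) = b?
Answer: 1418878423/7836178 ≈ 181.07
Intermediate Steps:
k(r) = 1 (k(r) = -2 + 3 = 1)
Y(d) = 2*d/(d + 342/d) (Y(d) = (2*d)/(d + 342/d) = 2*d/(d + 342/d))
h = 1679/22846 (h = -28543/(-149655 - 238727) = -28543/(-388382) = -28543*(-1/388382) = 1679/22846 ≈ 0.073492)
h - (Y(k(2)) - x(181, -99)) = 1679/22846 - (2*1**2/(342 + 1**2) - 1*181) = 1679/22846 - (2*1/(342 + 1) - 181) = 1679/22846 - (2*1/343 - 181) = 1679/22846 - (2*1*(1/343) - 181) = 1679/22846 - (2/343 - 181) = 1679/22846 - 1*(-62081/343) = 1679/22846 + 62081/343 = 1418878423/7836178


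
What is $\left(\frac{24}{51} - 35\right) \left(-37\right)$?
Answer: $\frac{21719}{17} \approx 1277.6$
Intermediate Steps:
$\left(\frac{24}{51} - 35\right) \left(-37\right) = \left(24 \cdot \frac{1}{51} - 35\right) \left(-37\right) = \left(\frac{8}{17} - 35\right) \left(-37\right) = \left(- \frac{587}{17}\right) \left(-37\right) = \frac{21719}{17}$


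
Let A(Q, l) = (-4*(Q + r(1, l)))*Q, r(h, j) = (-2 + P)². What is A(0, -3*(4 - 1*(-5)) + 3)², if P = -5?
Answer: 0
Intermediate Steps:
r(h, j) = 49 (r(h, j) = (-2 - 5)² = (-7)² = 49)
A(Q, l) = Q*(-196 - 4*Q) (A(Q, l) = (-4*(Q + 49))*Q = (-4*(49 + Q))*Q = (-196 - 4*Q)*Q = Q*(-196 - 4*Q))
A(0, -3*(4 - 1*(-5)) + 3)² = (-4*0*(49 + 0))² = (-4*0*49)² = 0² = 0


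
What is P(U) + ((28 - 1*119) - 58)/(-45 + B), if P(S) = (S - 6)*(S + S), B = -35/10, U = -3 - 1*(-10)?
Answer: 1656/97 ≈ 17.072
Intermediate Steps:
U = 7 (U = -3 + 10 = 7)
B = -7/2 (B = -35/10 = -7*½ = -7/2 ≈ -3.5000)
P(S) = 2*S*(-6 + S) (P(S) = (-6 + S)*(2*S) = 2*S*(-6 + S))
P(U) + ((28 - 1*119) - 58)/(-45 + B) = 2*7*(-6 + 7) + ((28 - 1*119) - 58)/(-45 - 7/2) = 2*7*1 + ((28 - 119) - 58)/(-97/2) = 14 + (-91 - 58)*(-2/97) = 14 - 149*(-2/97) = 14 + 298/97 = 1656/97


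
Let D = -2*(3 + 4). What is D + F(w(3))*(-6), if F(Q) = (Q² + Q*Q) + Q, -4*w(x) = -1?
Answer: -65/4 ≈ -16.250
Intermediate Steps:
w(x) = ¼ (w(x) = -¼*(-1) = ¼)
F(Q) = Q + 2*Q² (F(Q) = (Q² + Q²) + Q = 2*Q² + Q = Q + 2*Q²)
D = -14 (D = -2*7 = -14)
D + F(w(3))*(-6) = -14 + ((1 + 2*(¼))/4)*(-6) = -14 + ((1 + ½)/4)*(-6) = -14 + ((¼)*(3/2))*(-6) = -14 + (3/8)*(-6) = -14 - 9/4 = -65/4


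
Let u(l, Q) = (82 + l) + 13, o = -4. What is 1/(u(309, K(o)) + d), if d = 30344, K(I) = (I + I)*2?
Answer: 1/30748 ≈ 3.2522e-5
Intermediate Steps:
K(I) = 4*I (K(I) = (2*I)*2 = 4*I)
u(l, Q) = 95 + l
1/(u(309, K(o)) + d) = 1/((95 + 309) + 30344) = 1/(404 + 30344) = 1/30748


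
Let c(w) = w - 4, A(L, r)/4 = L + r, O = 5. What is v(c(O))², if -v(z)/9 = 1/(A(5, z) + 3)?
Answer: ⅑ ≈ 0.11111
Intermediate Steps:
A(L, r) = 4*L + 4*r (A(L, r) = 4*(L + r) = 4*L + 4*r)
c(w) = -4 + w
v(z) = -9/(23 + 4*z) (v(z) = -9/((4*5 + 4*z) + 3) = -9/((20 + 4*z) + 3) = -9/(23 + 4*z))
v(c(O))² = (-9/(23 + 4*(-4 + 5)))² = (-9/(23 + 4*1))² = (-9/(23 + 4))² = (-9/27)² = (-9*1/27)² = (-⅓)² = ⅑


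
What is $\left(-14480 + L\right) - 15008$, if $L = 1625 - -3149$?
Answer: $-24714$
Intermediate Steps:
$L = 4774$ ($L = 1625 + 3149 = 4774$)
$\left(-14480 + L\right) - 15008 = \left(-14480 + 4774\right) - 15008 = -9706 - 15008 = -24714$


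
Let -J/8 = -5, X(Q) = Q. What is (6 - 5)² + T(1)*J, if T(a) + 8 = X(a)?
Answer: -279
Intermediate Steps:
J = 40 (J = -8*(-5) = 40)
T(a) = -8 + a
(6 - 5)² + T(1)*J = (6 - 5)² + (-8 + 1)*40 = 1² - 7*40 = 1 - 280 = -279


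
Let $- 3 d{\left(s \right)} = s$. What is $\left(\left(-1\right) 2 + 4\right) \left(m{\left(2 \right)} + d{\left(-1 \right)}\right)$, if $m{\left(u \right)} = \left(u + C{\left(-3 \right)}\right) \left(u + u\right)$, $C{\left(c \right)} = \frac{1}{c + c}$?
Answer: $\frac{46}{3} \approx 15.333$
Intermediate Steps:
$d{\left(s \right)} = - \frac{s}{3}$
$C{\left(c \right)} = \frac{1}{2 c}$
$m{\left(u \right)} = 2 u \left(- \frac{1}{6} + u\right)$ ($m{\left(u \right)} = \left(u + \frac{1}{2 \left(-3\right)}\right) \left(u + u\right) = \left(u + \frac{1}{2} \left(- \frac{1}{3}\right)\right) 2 u = \left(u - \frac{1}{6}\right) 2 u = \left(- \frac{1}{6} + u\right) 2 u = 2 u \left(- \frac{1}{6} + u\right)$)
$\left(\left(-1\right) 2 + 4\right) \left(m{\left(2 \right)} + d{\left(-1 \right)}\right) = \left(\left(-1\right) 2 + 4\right) \left(\frac{1}{3} \cdot 2 \left(-1 + 6 \cdot 2\right) - - \frac{1}{3}\right) = \left(-2 + 4\right) \left(\frac{1}{3} \cdot 2 \left(-1 + 12\right) + \frac{1}{3}\right) = 2 \left(\frac{1}{3} \cdot 2 \cdot 11 + \frac{1}{3}\right) = 2 \left(\frac{22}{3} + \frac{1}{3}\right) = 2 \cdot \frac{23}{3} = \frac{46}{3}$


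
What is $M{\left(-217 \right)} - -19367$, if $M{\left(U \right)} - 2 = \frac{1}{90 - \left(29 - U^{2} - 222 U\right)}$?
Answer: $\frac{19833855}{1024} \approx 19369.0$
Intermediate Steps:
$M{\left(U \right)} = 2 + \frac{1}{61 + U^{2} + 222 U}$ ($M{\left(U \right)} = 2 + \frac{1}{90 - \left(29 - U^{2} - 222 U\right)} = 2 + \frac{1}{90 + \left(-29 + U^{2} + 222 U\right)} = 2 + \frac{1}{61 + U^{2} + 222 U}$)
$M{\left(-217 \right)} - -19367 = \frac{123 + 2 \left(-217\right)^{2} + 444 \left(-217\right)}{61 + \left(-217\right)^{2} + 222 \left(-217\right)} - -19367 = \frac{123 + 2 \cdot 47089 - 96348}{61 + 47089 - 48174} + 19367 = \frac{123 + 94178 - 96348}{-1024} + 19367 = \left(- \frac{1}{1024}\right) \left(-2047\right) + 19367 = \frac{2047}{1024} + 19367 = \frac{19833855}{1024}$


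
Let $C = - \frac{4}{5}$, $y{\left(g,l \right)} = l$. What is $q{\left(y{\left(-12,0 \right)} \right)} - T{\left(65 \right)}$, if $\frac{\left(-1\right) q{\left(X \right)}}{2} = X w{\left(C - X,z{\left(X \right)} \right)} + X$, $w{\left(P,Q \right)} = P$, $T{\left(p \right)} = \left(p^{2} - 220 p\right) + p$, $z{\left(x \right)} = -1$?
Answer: $10010$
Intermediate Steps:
$C = - \frac{4}{5}$ ($C = \left(-4\right) \frac{1}{5} = - \frac{4}{5} \approx -0.8$)
$T{\left(p \right)} = p^{2} - 219 p$
$q{\left(X \right)} = - 2 X - 2 X \left(- \frac{4}{5} - X\right)$ ($q{\left(X \right)} = - 2 \left(X \left(- \frac{4}{5} - X\right) + X\right) = - 2 \left(X + X \left(- \frac{4}{5} - X\right)\right) = - 2 X - 2 X \left(- \frac{4}{5} - X\right)$)
$q{\left(y{\left(-12,0 \right)} \right)} - T{\left(65 \right)} = \frac{2}{5} \cdot 0 \left(-1 + 5 \cdot 0\right) - 65 \left(-219 + 65\right) = \frac{2}{5} \cdot 0 \left(-1 + 0\right) - 65 \left(-154\right) = \frac{2}{5} \cdot 0 \left(-1\right) - -10010 = 0 + 10010 = 10010$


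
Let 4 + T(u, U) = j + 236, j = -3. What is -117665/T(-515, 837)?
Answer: -117665/229 ≈ -513.82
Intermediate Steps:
T(u, U) = 229 (T(u, U) = -4 + (-3 + 236) = -4 + 233 = 229)
-117665/T(-515, 837) = -117665/229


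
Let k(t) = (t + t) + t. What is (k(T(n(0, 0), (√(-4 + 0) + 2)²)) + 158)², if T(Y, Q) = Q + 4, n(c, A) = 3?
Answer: 28324 + 8160*I ≈ 28324.0 + 8160.0*I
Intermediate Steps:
T(Y, Q) = 4 + Q
k(t) = 3*t (k(t) = 2*t + t = 3*t)
(k(T(n(0, 0), (√(-4 + 0) + 2)²)) + 158)² = (3*(4 + (√(-4 + 0) + 2)²) + 158)² = (3*(4 + (√(-4) + 2)²) + 158)² = (3*(4 + (2*I + 2)²) + 158)² = (3*(4 + (2 + 2*I)²) + 158)² = ((12 + 3*(2 + 2*I)²) + 158)² = (170 + 3*(2 + 2*I)²)²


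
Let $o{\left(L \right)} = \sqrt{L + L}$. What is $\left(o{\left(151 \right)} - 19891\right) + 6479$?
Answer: $-13412 + \sqrt{302} \approx -13395.0$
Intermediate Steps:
$o{\left(L \right)} = \sqrt{2} \sqrt{L}$ ($o{\left(L \right)} = \sqrt{2 L} = \sqrt{2} \sqrt{L}$)
$\left(o{\left(151 \right)} - 19891\right) + 6479 = \left(\sqrt{2} \sqrt{151} - 19891\right) + 6479 = \left(\sqrt{302} - 19891\right) + 6479 = \left(-19891 + \sqrt{302}\right) + 6479 = -13412 + \sqrt{302}$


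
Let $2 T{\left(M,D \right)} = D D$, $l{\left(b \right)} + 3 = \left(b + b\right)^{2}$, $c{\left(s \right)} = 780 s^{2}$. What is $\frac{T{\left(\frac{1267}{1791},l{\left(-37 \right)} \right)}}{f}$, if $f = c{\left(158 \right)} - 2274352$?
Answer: $\frac{29953729}{34395136} \approx 0.87087$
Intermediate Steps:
$l{\left(b \right)} = -3 + 4 b^{2}$ ($l{\left(b \right)} = -3 + \left(b + b\right)^{2} = -3 + \left(2 b\right)^{2} = -3 + 4 b^{2}$)
$T{\left(M,D \right)} = \frac{D^{2}}{2}$ ($T{\left(M,D \right)} = \frac{D D}{2} = \frac{D^{2}}{2}$)
$f = 17197568$ ($f = 780 \cdot 158^{2} - 2274352 = 780 \cdot 24964 - 2274352 = 19471920 - 2274352 = 17197568$)
$\frac{T{\left(\frac{1267}{1791},l{\left(-37 \right)} \right)}}{f} = \frac{\frac{1}{2} \left(-3 + 4 \left(-37\right)^{2}\right)^{2}}{17197568} = \frac{\left(-3 + 4 \cdot 1369\right)^{2}}{2} \cdot \frac{1}{17197568} = \frac{\left(-3 + 5476\right)^{2}}{2} \cdot \frac{1}{17197568} = \frac{5473^{2}}{2} \cdot \frac{1}{17197568} = \frac{1}{2} \cdot 29953729 \cdot \frac{1}{17197568} = \frac{29953729}{2} \cdot \frac{1}{17197568} = \frac{29953729}{34395136}$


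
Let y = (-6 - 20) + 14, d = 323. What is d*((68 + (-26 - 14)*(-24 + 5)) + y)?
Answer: 263568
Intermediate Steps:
y = -12 (y = -26 + 14 = -12)
d*((68 + (-26 - 14)*(-24 + 5)) + y) = 323*((68 + (-26 - 14)*(-24 + 5)) - 12) = 323*((68 - 40*(-19)) - 12) = 323*((68 + 760) - 12) = 323*(828 - 12) = 323*816 = 263568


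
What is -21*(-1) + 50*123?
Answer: 6171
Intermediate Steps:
-21*(-1) + 50*123 = 21 + 6150 = 6171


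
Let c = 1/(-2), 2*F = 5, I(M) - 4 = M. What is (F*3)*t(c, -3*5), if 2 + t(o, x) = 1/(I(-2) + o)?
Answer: -10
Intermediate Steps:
I(M) = 4 + M
F = 5/2 (F = (1/2)*5 = 5/2 ≈ 2.5000)
c = -1/2 ≈ -0.50000
t(o, x) = -2 + 1/(2 + o) (t(o, x) = -2 + 1/((4 - 2) + o) = -2 + 1/(2 + o))
(F*3)*t(c, -3*5) = ((5/2)*3)*((-3 - 2*(-1/2))/(2 - 1/2)) = 15*((-3 + 1)/(3/2))/2 = 15*((2/3)*(-2))/2 = (15/2)*(-4/3) = -10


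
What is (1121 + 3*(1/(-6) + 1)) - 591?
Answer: 1065/2 ≈ 532.50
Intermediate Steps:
(1121 + 3*(1/(-6) + 1)) - 591 = (1121 + 3*(-⅙ + 1)) - 591 = (1121 + 3*(⅚)) - 591 = (1121 + 5/2) - 591 = 2247/2 - 591 = 1065/2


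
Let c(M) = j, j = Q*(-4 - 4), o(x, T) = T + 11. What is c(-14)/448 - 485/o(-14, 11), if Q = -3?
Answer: -13547/616 ≈ -21.992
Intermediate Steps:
o(x, T) = 11 + T
j = 24 (j = -3*(-4 - 4) = -3*(-8) = 24)
c(M) = 24
c(-14)/448 - 485/o(-14, 11) = 24/448 - 485/(11 + 11) = 24*(1/448) - 485/22 = 3/56 - 485*1/22 = 3/56 - 485/22 = -13547/616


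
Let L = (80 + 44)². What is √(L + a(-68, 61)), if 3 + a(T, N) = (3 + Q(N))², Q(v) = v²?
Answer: √13883549 ≈ 3726.1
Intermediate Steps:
a(T, N) = -3 + (3 + N²)²
L = 15376 (L = 124² = 15376)
√(L + a(-68, 61)) = √(15376 + (-3 + (3 + 61²)²)) = √(15376 + (-3 + (3 + 3721)²)) = √(15376 + (-3 + 3724²)) = √(15376 + (-3 + 13868176)) = √(15376 + 13868173) = √13883549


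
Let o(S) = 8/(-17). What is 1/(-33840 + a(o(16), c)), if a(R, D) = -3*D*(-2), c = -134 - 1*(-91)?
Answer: -1/34098 ≈ -2.9327e-5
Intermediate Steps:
c = -43 (c = -134 + 91 = -43)
o(S) = -8/17 (o(S) = 8*(-1/17) = -8/17)
a(R, D) = 6*D
1/(-33840 + a(o(16), c)) = 1/(-33840 + 6*(-43)) = 1/(-33840 - 258) = 1/(-34098) = -1/34098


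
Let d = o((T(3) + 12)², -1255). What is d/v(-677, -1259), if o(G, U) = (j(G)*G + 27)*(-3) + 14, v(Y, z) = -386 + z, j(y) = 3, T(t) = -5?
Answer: 508/1645 ≈ 0.30881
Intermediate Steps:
o(G, U) = -67 - 9*G (o(G, U) = (3*G + 27)*(-3) + 14 = (27 + 3*G)*(-3) + 14 = (-81 - 9*G) + 14 = -67 - 9*G)
d = -508 (d = -67 - 9*(-5 + 12)² = -67 - 9*7² = -67 - 9*49 = -67 - 441 = -508)
d/v(-677, -1259) = -508/(-386 - 1259) = -508/(-1645) = -508*(-1/1645) = 508/1645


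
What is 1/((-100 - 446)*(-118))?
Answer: 1/64428 ≈ 1.5521e-5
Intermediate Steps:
1/((-100 - 446)*(-118)) = 1/(-546*(-118)) = 1/64428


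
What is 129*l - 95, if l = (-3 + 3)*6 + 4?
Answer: 421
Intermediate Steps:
l = 4 (l = 0*6 + 4 = 0 + 4 = 4)
129*l - 95 = 129*4 - 95 = 516 - 95 = 421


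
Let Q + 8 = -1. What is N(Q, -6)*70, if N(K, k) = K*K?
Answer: 5670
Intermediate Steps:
Q = -9 (Q = -8 - 1 = -9)
N(K, k) = K²
N(Q, -6)*70 = (-9)²*70 = 81*70 = 5670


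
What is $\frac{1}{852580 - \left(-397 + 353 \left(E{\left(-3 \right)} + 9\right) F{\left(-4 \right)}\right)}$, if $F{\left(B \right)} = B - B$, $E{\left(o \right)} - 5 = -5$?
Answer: $\frac{1}{852977} \approx 1.1724 \cdot 10^{-6}$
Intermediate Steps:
$E{\left(o \right)} = 0$ ($E{\left(o \right)} = 5 - 5 = 0$)
$F{\left(B \right)} = 0$
$\frac{1}{852580 - \left(-397 + 353 \left(E{\left(-3 \right)} + 9\right) F{\left(-4 \right)}\right)} = \frac{1}{852580 + \left(- 353 \left(0 + 9\right) 0 + 397\right)} = \frac{1}{852580 + \left(- 353 \cdot 9 \cdot 0 + 397\right)} = \frac{1}{852580 + \left(\left(-353\right) 0 + 397\right)} = \frac{1}{852580 + \left(0 + 397\right)} = \frac{1}{852580 + 397} = \frac{1}{852977}$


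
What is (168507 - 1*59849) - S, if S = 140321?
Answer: -31663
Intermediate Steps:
(168507 - 1*59849) - S = (168507 - 1*59849) - 1*140321 = (168507 - 59849) - 140321 = 108658 - 140321 = -31663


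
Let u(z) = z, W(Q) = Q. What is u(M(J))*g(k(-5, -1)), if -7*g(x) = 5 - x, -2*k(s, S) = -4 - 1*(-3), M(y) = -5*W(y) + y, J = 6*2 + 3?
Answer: 270/7 ≈ 38.571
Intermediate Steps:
J = 15 (J = 12 + 3 = 15)
M(y) = -4*y (M(y) = -5*y + y = -4*y)
k(s, S) = ½ (k(s, S) = -(-4 - 1*(-3))/2 = -(-4 + 3)/2 = -½*(-1) = ½)
g(x) = -5/7 + x/7 (g(x) = -(5 - x)/7 = -5/7 + x/7)
u(M(J))*g(k(-5, -1)) = (-4*15)*(-5/7 + (⅐)*(½)) = -60*(-5/7 + 1/14) = -60*(-9/14) = 270/7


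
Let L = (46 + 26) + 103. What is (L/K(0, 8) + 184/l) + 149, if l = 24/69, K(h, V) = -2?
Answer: 1181/2 ≈ 590.50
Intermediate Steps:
l = 8/23 (l = 24*(1/69) = 8/23 ≈ 0.34783)
L = 175 (L = 72 + 103 = 175)
(L/K(0, 8) + 184/l) + 149 = (175/(-2) + 184/(8/23)) + 149 = (175*(-½) + 184*(23/8)) + 149 = (-175/2 + 529) + 149 = 883/2 + 149 = 1181/2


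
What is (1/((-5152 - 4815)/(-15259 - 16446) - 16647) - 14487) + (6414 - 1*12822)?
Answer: -11028029327065/527783168 ≈ -20895.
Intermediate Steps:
(1/((-5152 - 4815)/(-15259 - 16446) - 16647) - 14487) + (6414 - 1*12822) = (1/(-9967/(-31705) - 16647) - 14487) + (6414 - 12822) = (1/(-9967*(-1/31705) - 16647) - 14487) - 6408 = (1/(9967/31705 - 16647) - 14487) - 6408 = (1/(-527783168/31705) - 14487) - 6408 = (-31705/527783168 - 14487) - 6408 = -7645994786521/527783168 - 6408 = -11028029327065/527783168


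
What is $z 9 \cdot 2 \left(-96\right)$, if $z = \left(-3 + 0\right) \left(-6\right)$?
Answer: $-31104$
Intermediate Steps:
$z = 18$ ($z = \left(-3\right) \left(-6\right) = 18$)
$z 9 \cdot 2 \left(-96\right) = 18 \cdot 9 \cdot 2 \left(-96\right) = 18 \cdot 18 \left(-96\right) = 324 \left(-96\right) = -31104$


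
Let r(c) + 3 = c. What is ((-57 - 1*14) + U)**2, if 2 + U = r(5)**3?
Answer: 4225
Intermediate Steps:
r(c) = -3 + c
U = 6 (U = -2 + (-3 + 5)**3 = -2 + 2**3 = -2 + 8 = 6)
((-57 - 1*14) + U)**2 = ((-57 - 1*14) + 6)**2 = ((-57 - 14) + 6)**2 = (-71 + 6)**2 = (-65)**2 = 4225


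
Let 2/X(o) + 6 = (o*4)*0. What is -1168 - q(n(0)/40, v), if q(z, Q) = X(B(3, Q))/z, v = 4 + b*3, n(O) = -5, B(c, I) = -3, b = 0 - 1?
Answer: -3512/3 ≈ -1170.7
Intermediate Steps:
b = -1
X(o) = -⅓ (X(o) = 2/(-6 + (o*4)*0) = 2/(-6 + (4*o)*0) = 2/(-6 + 0) = 2/(-6) = 2*(-⅙) = -⅓)
v = 1 (v = 4 - 1*3 = 4 - 3 = 1)
q(z, Q) = -1/(3*z)
-1168 - q(n(0)/40, v) = -1168 - (-1)/(3*((-5/40))) = -1168 - (-1)/(3*((-5*1/40))) = -1168 - (-1)/(3*(-⅛)) = -1168 - (-1)*(-8)/3 = -1168 - 1*8/3 = -1168 - 8/3 = -3512/3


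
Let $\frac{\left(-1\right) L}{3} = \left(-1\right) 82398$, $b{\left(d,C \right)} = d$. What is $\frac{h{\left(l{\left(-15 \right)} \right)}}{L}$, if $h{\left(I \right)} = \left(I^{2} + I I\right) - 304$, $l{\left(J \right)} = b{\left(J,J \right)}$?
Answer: $\frac{73}{123597} \approx 0.00059063$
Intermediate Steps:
$l{\left(J \right)} = J$
$h{\left(I \right)} = -304 + 2 I^{2}$ ($h{\left(I \right)} = \left(I^{2} + I^{2}\right) - 304 = 2 I^{2} - 304 = -304 + 2 I^{2}$)
$L = 247194$ ($L = - 3 \left(\left(-1\right) 82398\right) = \left(-3\right) \left(-82398\right) = 247194$)
$\frac{h{\left(l{\left(-15 \right)} \right)}}{L} = \frac{-304 + 2 \left(-15\right)^{2}}{247194} = \left(-304 + 2 \cdot 225\right) \frac{1}{247194} = \left(-304 + 450\right) \frac{1}{247194} = 146 \cdot \frac{1}{247194} = \frac{73}{123597}$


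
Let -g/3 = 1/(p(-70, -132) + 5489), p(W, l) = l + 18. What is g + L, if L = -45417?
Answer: -244116378/5375 ≈ -45417.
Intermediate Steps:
p(W, l) = 18 + l
g = -3/5375 (g = -3/((18 - 132) + 5489) = -3/(-114 + 5489) = -3/5375 ≈ -0.00055814)
g + L = -3/5375 - 45417 = -244116378/5375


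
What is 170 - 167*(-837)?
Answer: 139949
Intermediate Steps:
170 - 167*(-837) = 170 + 139779 = 139949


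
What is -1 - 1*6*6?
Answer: -37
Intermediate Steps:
-1 - 1*6*6 = -1 - 6*6 = -1 - 36 = -37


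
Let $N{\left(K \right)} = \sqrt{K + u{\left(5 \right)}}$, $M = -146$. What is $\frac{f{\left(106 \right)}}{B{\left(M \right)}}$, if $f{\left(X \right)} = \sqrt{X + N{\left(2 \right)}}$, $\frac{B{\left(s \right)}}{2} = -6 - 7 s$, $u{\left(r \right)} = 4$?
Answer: $\frac{\sqrt{106 + \sqrt{6}}}{2032} \approx 0.005125$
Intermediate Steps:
$N{\left(K \right)} = \sqrt{4 + K}$ ($N{\left(K \right)} = \sqrt{K + 4} = \sqrt{4 + K}$)
$B{\left(s \right)} = -12 - 14 s$ ($B{\left(s \right)} = 2 \left(-6 - 7 s\right) = -12 - 14 s$)
$f{\left(X \right)} = \sqrt{X + \sqrt{6}}$ ($f{\left(X \right)} = \sqrt{X + \sqrt{4 + 2}} = \sqrt{X + \sqrt{6}}$)
$\frac{f{\left(106 \right)}}{B{\left(M \right)}} = \frac{\sqrt{106 + \sqrt{6}}}{-12 - -2044} = \frac{\sqrt{106 + \sqrt{6}}}{-12 + 2044} = \frac{\sqrt{106 + \sqrt{6}}}{2032}$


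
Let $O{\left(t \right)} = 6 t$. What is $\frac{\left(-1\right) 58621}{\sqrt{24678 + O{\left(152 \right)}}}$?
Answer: $- \frac{58621 \sqrt{25590}}{25590} \approx -366.45$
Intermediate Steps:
$\frac{\left(-1\right) 58621}{\sqrt{24678 + O{\left(152 \right)}}} = \frac{\left(-1\right) 58621}{\sqrt{24678 + 6 \cdot 152}} = - \frac{58621}{\sqrt{24678 + 912}} = - \frac{58621}{\sqrt{25590}} = - 58621 \frac{\sqrt{25590}}{25590} = - \frac{58621 \sqrt{25590}}{25590}$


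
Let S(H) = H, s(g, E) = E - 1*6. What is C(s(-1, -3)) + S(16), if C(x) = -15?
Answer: 1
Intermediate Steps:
s(g, E) = -6 + E (s(g, E) = E - 6 = -6 + E)
C(s(-1, -3)) + S(16) = -15 + 16 = 1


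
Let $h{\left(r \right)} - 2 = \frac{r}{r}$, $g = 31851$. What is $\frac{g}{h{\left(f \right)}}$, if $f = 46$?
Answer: $10617$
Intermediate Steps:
$h{\left(r \right)} = 3$ ($h{\left(r \right)} = 2 + \frac{r}{r} = 2 + 1 = 3$)
$\frac{g}{h{\left(f \right)}} = \frac{31851}{3} = 31851 \cdot \frac{1}{3} = 10617$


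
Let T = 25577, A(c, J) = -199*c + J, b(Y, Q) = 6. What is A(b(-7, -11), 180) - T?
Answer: -26591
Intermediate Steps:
A(c, J) = J - 199*c
A(b(-7, -11), 180) - T = (180 - 199*6) - 1*25577 = (180 - 1194) - 25577 = -1014 - 25577 = -26591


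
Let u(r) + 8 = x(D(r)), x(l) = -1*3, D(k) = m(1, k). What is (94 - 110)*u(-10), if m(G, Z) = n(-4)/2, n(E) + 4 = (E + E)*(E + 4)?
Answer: 176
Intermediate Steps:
n(E) = -4 + 2*E*(4 + E) (n(E) = -4 + (E + E)*(E + 4) = -4 + (2*E)*(4 + E) = -4 + 2*E*(4 + E))
m(G, Z) = -2 (m(G, Z) = (-4 + 2*(-4)² + 8*(-4))/2 = (-4 + 2*16 - 32)*(½) = (-4 + 32 - 32)*(½) = -4*½ = -2)
D(k) = -2
x(l) = -3
u(r) = -11 (u(r) = -8 - 3 = -11)
(94 - 110)*u(-10) = (94 - 110)*(-11) = -16*(-11) = 176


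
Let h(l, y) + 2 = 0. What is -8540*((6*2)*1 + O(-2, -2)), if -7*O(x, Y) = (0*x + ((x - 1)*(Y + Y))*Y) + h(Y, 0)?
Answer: -134200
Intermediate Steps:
h(l, y) = -2 (h(l, y) = -2 + 0 = -2)
O(x, Y) = 2/7 - 2*Y²*(-1 + x)/7 (O(x, Y) = -((0*x + ((x - 1)*(Y + Y))*Y) - 2)/7 = -((0 + ((-1 + x)*(2*Y))*Y) - 2)/7 = -((0 + (2*Y*(-1 + x))*Y) - 2)/7 = -((0 + 2*Y²*(-1 + x)) - 2)/7 = -(2*Y²*(-1 + x) - 2)/7 = -(-2 + 2*Y²*(-1 + x))/7 = 2/7 - 2*Y²*(-1 + x)/7)
-8540*((6*2)*1 + O(-2, -2)) = -8540*((6*2)*1 + (2/7 + (2/7)*(-2)² - 2/7*(-2)*(-2)²)) = -8540*(12*1 + (2/7 + (2/7)*4 - 2/7*(-2)*4)) = -8540*(12 + (2/7 + 8/7 + 16/7)) = -8540*(12 + 26/7) = -8540*110/7 = -4270*220/7 = -134200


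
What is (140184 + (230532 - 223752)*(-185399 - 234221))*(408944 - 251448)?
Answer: -448057758486336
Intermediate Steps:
(140184 + (230532 - 223752)*(-185399 - 234221))*(408944 - 251448) = (140184 + 6780*(-419620))*157496 = (140184 - 2845023600)*157496 = -2844883416*157496 = -448057758486336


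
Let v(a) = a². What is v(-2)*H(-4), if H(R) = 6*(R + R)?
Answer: -192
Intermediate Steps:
H(R) = 12*R (H(R) = 6*(2*R) = 12*R)
v(-2)*H(-4) = (-2)²*(12*(-4)) = 4*(-48) = -192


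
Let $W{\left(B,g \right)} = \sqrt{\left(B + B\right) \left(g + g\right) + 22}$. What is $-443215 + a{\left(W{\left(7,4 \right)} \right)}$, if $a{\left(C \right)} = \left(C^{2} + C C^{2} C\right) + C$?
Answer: $-425125 + \sqrt{134} \approx -4.2511 \cdot 10^{5}$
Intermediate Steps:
$W{\left(B,g \right)} = \sqrt{22 + 4 B g}$ ($W{\left(B,g \right)} = \sqrt{2 B 2 g + 22} = \sqrt{4 B g + 22} = \sqrt{22 + 4 B g}$)
$a{\left(C \right)} = C + C^{2} + C^{4}$ ($a{\left(C \right)} = \left(C^{2} + C^{3} C\right) + C = \left(C^{2} + C^{4}\right) + C = C + C^{2} + C^{4}$)
$-443215 + a{\left(W{\left(7,4 \right)} \right)} = -443215 + \sqrt{22 + 4 \cdot 7 \cdot 4} \left(1 + \sqrt{22 + 4 \cdot 7 \cdot 4} + \left(\sqrt{22 + 4 \cdot 7 \cdot 4}\right)^{3}\right) = -443215 + \sqrt{22 + 112} \left(1 + \sqrt{22 + 112} + \left(\sqrt{22 + 112}\right)^{3}\right) = -443215 + \sqrt{134} \left(1 + \sqrt{134} + \left(\sqrt{134}\right)^{3}\right) = -443215 + \sqrt{134} \left(1 + \sqrt{134} + 134 \sqrt{134}\right) = -443215 + \sqrt{134} \left(1 + 135 \sqrt{134}\right)$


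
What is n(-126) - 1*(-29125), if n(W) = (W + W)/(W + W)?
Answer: 29126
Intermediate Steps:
n(W) = 1 (n(W) = (2*W)/((2*W)) = (2*W)*(1/(2*W)) = 1)
n(-126) - 1*(-29125) = 1 - 1*(-29125) = 1 + 29125 = 29126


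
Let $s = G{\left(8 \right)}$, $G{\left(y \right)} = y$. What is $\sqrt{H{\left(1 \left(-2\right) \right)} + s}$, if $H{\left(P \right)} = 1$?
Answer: $3$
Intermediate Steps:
$s = 8$
$\sqrt{H{\left(1 \left(-2\right) \right)} + s} = \sqrt{1 + 8} = \sqrt{9} = 3$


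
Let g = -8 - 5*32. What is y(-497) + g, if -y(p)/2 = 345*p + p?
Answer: 343756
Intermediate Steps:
y(p) = -692*p (y(p) = -2*(345*p + p) = -692*p)
g = -168 (g = -8 - 160 = -168)
y(-497) + g = -692*(-497) - 168 = 343924 - 168 = 343756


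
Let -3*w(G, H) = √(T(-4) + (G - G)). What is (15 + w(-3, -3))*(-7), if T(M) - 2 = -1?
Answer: -308/3 ≈ -102.67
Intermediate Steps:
T(M) = 1 (T(M) = 2 - 1 = 1)
w(G, H) = -⅓ (w(G, H) = -√(1 + (G - G))/3 = -√(1 + 0)/3 = -√1/3 = -⅓*1 = -⅓)
(15 + w(-3, -3))*(-7) = (15 - ⅓)*(-7) = (44/3)*(-7) = -308/3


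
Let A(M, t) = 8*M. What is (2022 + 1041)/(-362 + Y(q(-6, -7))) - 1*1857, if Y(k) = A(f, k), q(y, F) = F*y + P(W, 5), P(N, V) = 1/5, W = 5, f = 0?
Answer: -675297/362 ≈ -1865.5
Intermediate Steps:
P(N, V) = ⅕
q(y, F) = ⅕ + F*y (q(y, F) = F*y + ⅕ = ⅕ + F*y)
Y(k) = 0 (Y(k) = 8*0 = 0)
(2022 + 1041)/(-362 + Y(q(-6, -7))) - 1*1857 = (2022 + 1041)/(-362 + 0) - 1*1857 = 3063/(-362) - 1857 = 3063*(-1/362) - 1857 = -3063/362 - 1857 = -675297/362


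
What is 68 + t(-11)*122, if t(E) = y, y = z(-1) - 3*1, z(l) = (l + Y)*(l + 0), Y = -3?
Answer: 190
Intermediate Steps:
z(l) = l*(-3 + l) (z(l) = (l - 3)*(l + 0) = (-3 + l)*l = l*(-3 + l))
y = 1 (y = -(-3 - 1) - 3*1 = -1*(-4) - 3 = 4 - 3 = 1)
t(E) = 1
68 + t(-11)*122 = 68 + 1*122 = 68 + 122 = 190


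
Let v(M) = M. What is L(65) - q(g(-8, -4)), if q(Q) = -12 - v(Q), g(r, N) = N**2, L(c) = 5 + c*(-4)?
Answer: -227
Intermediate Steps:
L(c) = 5 - 4*c
q(Q) = -12 - Q
L(65) - q(g(-8, -4)) = (5 - 4*65) - (-12 - 1*(-4)**2) = (5 - 260) - (-12 - 1*16) = -255 - (-12 - 16) = -255 - 1*(-28) = -255 + 28 = -227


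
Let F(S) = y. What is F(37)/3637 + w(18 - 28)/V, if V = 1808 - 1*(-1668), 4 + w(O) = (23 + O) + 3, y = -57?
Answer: -38622/3160553 ≈ -0.012220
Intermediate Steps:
w(O) = 22 + O (w(O) = -4 + ((23 + O) + 3) = -4 + (26 + O) = 22 + O)
F(S) = -57
V = 3476 (V = 1808 + 1668 = 3476)
F(37)/3637 + w(18 - 28)/V = -57/3637 + (22 + (18 - 28))/3476 = -57*1/3637 + (22 - 10)*(1/3476) = -57/3637 + 12*(1/3476) = -57/3637 + 3/869 = -38622/3160553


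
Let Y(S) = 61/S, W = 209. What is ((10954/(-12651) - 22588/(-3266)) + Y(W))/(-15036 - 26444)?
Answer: -27383639071/179100201433560 ≈ -0.00015290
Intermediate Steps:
((10954/(-12651) - 22588/(-3266)) + Y(W))/(-15036 - 26444) = ((10954/(-12651) - 22588/(-3266)) + 61/209)/(-15036 - 26444) = ((10954*(-1/12651) - 22588*(-1/3266)) + 61*(1/209))/(-41480) = ((-10954/12651 + 11294/1633) + 61/209)*(-1/41480) = (124992512/20659083 + 61/209)*(-1/41480) = (27383639071/4317748347)*(-1/41480) = -27383639071/179100201433560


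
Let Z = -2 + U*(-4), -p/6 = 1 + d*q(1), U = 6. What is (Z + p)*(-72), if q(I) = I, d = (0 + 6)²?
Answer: 17856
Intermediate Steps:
d = 36 (d = 6² = 36)
p = -222 (p = -6*(1 + 36*1) = -6*(1 + 36) = -6*37 = -222)
Z = -26 (Z = -2 + 6*(-4) = -2 - 24 = -26)
(Z + p)*(-72) = (-26 - 222)*(-72) = -248*(-72) = 17856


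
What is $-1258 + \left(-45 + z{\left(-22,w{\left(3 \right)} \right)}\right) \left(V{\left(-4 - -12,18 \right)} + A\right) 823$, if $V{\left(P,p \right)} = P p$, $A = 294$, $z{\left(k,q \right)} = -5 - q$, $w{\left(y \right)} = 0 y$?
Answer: $-18024958$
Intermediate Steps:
$w{\left(y \right)} = 0$
$-1258 + \left(-45 + z{\left(-22,w{\left(3 \right)} \right)}\right) \left(V{\left(-4 - -12,18 \right)} + A\right) 823 = -1258 + \left(-45 - 5\right) \left(\left(-4 - -12\right) 18 + 294\right) 823 = -1258 + \left(-45 + \left(-5 + 0\right)\right) \left(\left(-4 + 12\right) 18 + 294\right) 823 = -1258 + \left(-45 - 5\right) \left(8 \cdot 18 + 294\right) 823 = -1258 + - 50 \left(144 + 294\right) 823 = -1258 + \left(-50\right) 438 \cdot 823 = -1258 - 18023700 = -18024958$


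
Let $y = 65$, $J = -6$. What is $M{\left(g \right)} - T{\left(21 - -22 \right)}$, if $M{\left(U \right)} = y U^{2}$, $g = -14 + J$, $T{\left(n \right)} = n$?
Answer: $25957$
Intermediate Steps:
$g = -20$ ($g = -14 - 6 = -20$)
$M{\left(U \right)} = 65 U^{2}$
$M{\left(g \right)} - T{\left(21 - -22 \right)} = 65 \left(-20\right)^{2} - \left(21 - -22\right) = 65 \cdot 400 - \left(21 + 22\right) = 26000 - 43 = 25957$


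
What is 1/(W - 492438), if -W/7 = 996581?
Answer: -1/7468505 ≈ -1.3390e-7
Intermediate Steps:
W = -6976067 (W = -7*996581 = -6976067)
1/(W - 492438) = 1/(-6976067 - 492438) = 1/(-7468505) = -1/7468505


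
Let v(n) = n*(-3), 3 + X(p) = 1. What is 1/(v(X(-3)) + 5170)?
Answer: 1/5176 ≈ 0.00019320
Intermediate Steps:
X(p) = -2 (X(p) = -3 + 1 = -2)
v(n) = -3*n
1/(v(X(-3)) + 5170) = 1/(-3*(-2) + 5170) = 1/(6 + 5170) = 1/5176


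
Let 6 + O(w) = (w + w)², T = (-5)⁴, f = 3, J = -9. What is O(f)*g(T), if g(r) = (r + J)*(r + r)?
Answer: 23100000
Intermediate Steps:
T = 625
g(r) = 2*r*(-9 + r) (g(r) = (r - 9)*(r + r) = (-9 + r)*(2*r) = 2*r*(-9 + r))
O(w) = -6 + 4*w² (O(w) = -6 + (w + w)² = -6 + (2*w)² = -6 + 4*w²)
O(f)*g(T) = (-6 + 4*3²)*(2*625*(-9 + 625)) = (-6 + 4*9)*(2*625*616) = (-6 + 36)*770000 = 30*770000 = 23100000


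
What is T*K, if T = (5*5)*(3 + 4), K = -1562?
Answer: -273350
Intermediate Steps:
T = 175 (T = 25*7 = 175)
T*K = 175*(-1562) = -273350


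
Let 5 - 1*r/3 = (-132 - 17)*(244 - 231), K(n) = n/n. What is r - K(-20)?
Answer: 5825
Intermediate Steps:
K(n) = 1
r = 5826 (r = 15 - 3*(-132 - 17)*(244 - 231) = 15 - (-447)*13 = 15 - 3*(-1937) = 15 + 5811 = 5826)
r - K(-20) = 5826 - 1*1 = 5826 - 1 = 5825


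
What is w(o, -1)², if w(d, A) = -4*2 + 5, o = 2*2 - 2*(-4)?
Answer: 9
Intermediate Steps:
o = 12 (o = 4 + 8 = 12)
w(d, A) = -3 (w(d, A) = -8 + 5 = -3)
w(o, -1)² = (-3)² = 9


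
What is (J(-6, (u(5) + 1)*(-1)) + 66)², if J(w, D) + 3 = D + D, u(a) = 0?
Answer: 3721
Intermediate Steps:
J(w, D) = -3 + 2*D (J(w, D) = -3 + (D + D) = -3 + 2*D)
(J(-6, (u(5) + 1)*(-1)) + 66)² = ((-3 + 2*((0 + 1)*(-1))) + 66)² = ((-3 + 2*(1*(-1))) + 66)² = ((-3 + 2*(-1)) + 66)² = ((-3 - 2) + 66)² = (-5 + 66)² = 61² = 3721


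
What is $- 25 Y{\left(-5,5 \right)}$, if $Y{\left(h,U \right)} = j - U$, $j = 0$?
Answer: $125$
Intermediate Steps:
$Y{\left(h,U \right)} = - U$ ($Y{\left(h,U \right)} = 0 - U = - U$)
$- 25 Y{\left(-5,5 \right)} = - 25 \left(\left(-1\right) 5\right) = \left(-25\right) \left(-5\right) = 125$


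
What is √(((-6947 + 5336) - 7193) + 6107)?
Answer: I*√2697 ≈ 51.933*I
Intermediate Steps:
√(((-6947 + 5336) - 7193) + 6107) = √((-1611 - 7193) + 6107) = √(-8804 + 6107) = √(-2697) = I*√2697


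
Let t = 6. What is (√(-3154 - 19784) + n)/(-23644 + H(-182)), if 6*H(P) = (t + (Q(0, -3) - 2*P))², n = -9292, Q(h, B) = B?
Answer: 55752/7175 - 6*I*√22938/7175 ≈ 7.7703 - 0.12665*I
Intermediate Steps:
H(P) = (3 - 2*P)²/6 (H(P) = (6 + (-3 - 2*P))²/6 = (3 - 2*P)²/6)
(√(-3154 - 19784) + n)/(-23644 + H(-182)) = (√(-3154 - 19784) - 9292)/(-23644 + (-3 + 2*(-182))²/6) = (√(-22938) - 9292)/(-23644 + (-3 - 364)²/6) = (I*√22938 - 9292)/(-23644 + (⅙)*(-367)²) = (-9292 + I*√22938)/(-23644 + (⅙)*134689) = (-9292 + I*√22938)/(-23644 + 134689/6) = (-9292 + I*√22938)/(-7175/6) = (-9292 + I*√22938)*(-6/7175) = 55752/7175 - 6*I*√22938/7175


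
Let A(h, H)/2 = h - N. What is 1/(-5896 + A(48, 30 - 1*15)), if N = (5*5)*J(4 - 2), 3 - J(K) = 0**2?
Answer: -1/5950 ≈ -0.00016807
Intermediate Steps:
J(K) = 3 (J(K) = 3 - 1*0**2 = 3 - 1*0 = 3 + 0 = 3)
N = 75 (N = (5*5)*3 = 25*3 = 75)
A(h, H) = -150 + 2*h (A(h, H) = 2*(h - 1*75) = 2*(h - 75) = 2*(-75 + h) = -150 + 2*h)
1/(-5896 + A(48, 30 - 1*15)) = 1/(-5896 + (-150 + 2*48)) = 1/(-5896 + (-150 + 96)) = 1/(-5896 - 54) = 1/(-5950) = -1/5950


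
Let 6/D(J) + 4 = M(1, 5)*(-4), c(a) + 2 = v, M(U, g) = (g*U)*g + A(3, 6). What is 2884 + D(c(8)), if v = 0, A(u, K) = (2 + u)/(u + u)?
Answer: 464315/161 ≈ 2883.9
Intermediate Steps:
A(u, K) = (2 + u)/(2*u) (A(u, K) = (2 + u)/((2*u)) = (2 + u)*(1/(2*u)) = (2 + u)/(2*u))
M(U, g) = 5/6 + U*g**2 (M(U, g) = (g*U)*g + (1/2)*(2 + 3)/3 = (U*g)*g + (1/2)*(1/3)*5 = U*g**2 + 5/6 = 5/6 + U*g**2)
c(a) = -2 (c(a) = -2 + 0 = -2)
D(J) = -9/161 (D(J) = 6/(-4 + (5/6 + 1*5**2)*(-4)) = 6/(-4 + (5/6 + 1*25)*(-4)) = 6/(-4 + (5/6 + 25)*(-4)) = 6/(-4 + (155/6)*(-4)) = 6/(-4 - 310/3) = 6/(-322/3) = 6*(-3/322) = -9/161)
2884 + D(c(8)) = 2884 - 9/161 = 464315/161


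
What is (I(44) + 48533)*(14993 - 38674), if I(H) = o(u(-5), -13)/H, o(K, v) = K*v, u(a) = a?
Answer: -50571178077/44 ≈ -1.1493e+9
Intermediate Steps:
I(H) = 65/H (I(H) = (-5*(-13))/H = 65/H)
(I(44) + 48533)*(14993 - 38674) = (65/44 + 48533)*(14993 - 38674) = (65*(1/44) + 48533)*(-23681) = (65/44 + 48533)*(-23681) = (2135517/44)*(-23681) = -50571178077/44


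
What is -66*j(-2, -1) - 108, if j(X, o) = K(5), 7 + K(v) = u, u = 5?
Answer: 24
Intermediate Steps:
K(v) = -2 (K(v) = -7 + 5 = -2)
j(X, o) = -2
-66*j(-2, -1) - 108 = -66*(-2) - 108 = 132 - 108 = 24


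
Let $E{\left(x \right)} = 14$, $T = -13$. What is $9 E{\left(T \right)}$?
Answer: $126$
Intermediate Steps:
$9 E{\left(T \right)} = 9 \cdot 14 = 126$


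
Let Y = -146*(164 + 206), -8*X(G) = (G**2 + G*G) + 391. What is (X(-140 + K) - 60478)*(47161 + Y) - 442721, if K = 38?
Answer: 3460410989/8 ≈ 4.3255e+8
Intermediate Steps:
X(G) = -391/8 - G**2/4 (X(G) = -((G**2 + G*G) + 391)/8 = -((G**2 + G**2) + 391)/8 = -(2*G**2 + 391)/8 = -(391 + 2*G**2)/8 = -391/8 - G**2/4)
Y = -54020 (Y = -146*370 = -54020)
(X(-140 + K) - 60478)*(47161 + Y) - 442721 = ((-391/8 - (-140 + 38)**2/4) - 60478)*(47161 - 54020) - 442721 = ((-391/8 - 1/4*(-102)**2) - 60478)*(-6859) - 442721 = ((-391/8 - 1/4*10404) - 60478)*(-6859) - 442721 = ((-391/8 - 2601) - 60478)*(-6859) - 442721 = (-21199/8 - 60478)*(-6859) - 442721 = -505023/8*(-6859) - 442721 = 3463952757/8 - 442721 = 3460410989/8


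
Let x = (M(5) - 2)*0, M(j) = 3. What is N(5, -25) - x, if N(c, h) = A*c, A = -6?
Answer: -30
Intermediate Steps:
N(c, h) = -6*c
x = 0 (x = (3 - 2)*0 = 1*0 = 0)
N(5, -25) - x = -6*5 - 1*0 = -30 + 0 = -30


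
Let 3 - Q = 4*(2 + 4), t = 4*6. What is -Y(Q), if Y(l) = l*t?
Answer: 504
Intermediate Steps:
t = 24
Q = -21 (Q = 3 - 4*(2 + 4) = 3 - 4*6 = 3 - 1*24 = 3 - 24 = -21)
Y(l) = 24*l (Y(l) = l*24 = 24*l)
-Y(Q) = -24*(-21) = -1*(-504) = 504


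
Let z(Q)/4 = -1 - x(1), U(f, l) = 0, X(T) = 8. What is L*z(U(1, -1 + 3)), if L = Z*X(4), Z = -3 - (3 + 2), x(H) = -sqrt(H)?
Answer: 0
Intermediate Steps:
Z = -8 (Z = -3 - 1*5 = -3 - 5 = -8)
z(Q) = 0 (z(Q) = 4*(-1 - (-1)*sqrt(1)) = 4*(-1 - (-1)) = 4*(-1 - 1*(-1)) = 4*(-1 + 1) = 4*0 = 0)
L = -64 (L = -8*8 = -64)
L*z(U(1, -1 + 3)) = -64*0 = 0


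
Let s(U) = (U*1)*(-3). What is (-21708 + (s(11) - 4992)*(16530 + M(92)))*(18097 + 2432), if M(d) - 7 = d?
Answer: -1715863767057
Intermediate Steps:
s(U) = -3*U (s(U) = U*(-3) = -3*U)
M(d) = 7 + d
(-21708 + (s(11) - 4992)*(16530 + M(92)))*(18097 + 2432) = (-21708 + (-3*11 - 4992)*(16530 + (7 + 92)))*(18097 + 2432) = (-21708 + (-33 - 4992)*(16530 + 99))*20529 = (-21708 - 5025*16629)*20529 = (-21708 - 83560725)*20529 = -83582433*20529 = -1715863767057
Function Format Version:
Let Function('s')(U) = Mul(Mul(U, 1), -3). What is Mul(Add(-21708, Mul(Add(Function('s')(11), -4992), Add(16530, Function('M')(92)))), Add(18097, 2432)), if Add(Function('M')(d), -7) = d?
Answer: -1715863767057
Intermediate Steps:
Function('s')(U) = Mul(-3, U) (Function('s')(U) = Mul(U, -3) = Mul(-3, U))
Function('M')(d) = Add(7, d)
Mul(Add(-21708, Mul(Add(Function('s')(11), -4992), Add(16530, Function('M')(92)))), Add(18097, 2432)) = Mul(Add(-21708, Mul(Add(Mul(-3, 11), -4992), Add(16530, Add(7, 92)))), Add(18097, 2432)) = Mul(Add(-21708, Mul(Add(-33, -4992), Add(16530, 99))), 20529) = Mul(Add(-21708, Mul(-5025, 16629)), 20529) = Mul(Add(-21708, -83560725), 20529) = Mul(-83582433, 20529) = -1715863767057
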